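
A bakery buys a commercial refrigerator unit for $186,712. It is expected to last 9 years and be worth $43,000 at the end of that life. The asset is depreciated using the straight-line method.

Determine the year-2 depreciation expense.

$15,968

Depreciable base = $186,712 − $43,000 = $143,712.
Annual expense = $143,712 / 9 = $15,968.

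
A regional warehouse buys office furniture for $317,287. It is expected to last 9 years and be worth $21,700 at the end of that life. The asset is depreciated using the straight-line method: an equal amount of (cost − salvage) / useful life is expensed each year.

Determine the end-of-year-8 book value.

Depreciable base = $317,287 − $21,700 = $295,587.
Annual expense = $295,587 / 9 = $32,843.
End of year 1: book value $284,444.
End of year 2: book value $251,601.
End of year 3: book value $218,758.
End of year 4: book value $185,915.
End of year 5: book value $153,072.
End of year 6: book value $120,229.
End of year 7: book value $87,386.
End of year 8: book value $54,543.

$54,543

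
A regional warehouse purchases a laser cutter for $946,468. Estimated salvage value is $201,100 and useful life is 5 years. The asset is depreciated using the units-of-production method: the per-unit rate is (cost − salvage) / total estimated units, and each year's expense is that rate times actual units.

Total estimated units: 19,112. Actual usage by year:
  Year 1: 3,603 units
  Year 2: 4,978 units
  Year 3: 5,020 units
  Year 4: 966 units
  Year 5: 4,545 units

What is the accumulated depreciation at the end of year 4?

$568,113

Depreciable base = $946,468 − $201,100 = $745,368.
Rate = $745,368 / 19,112 units = $39 per unit.
Year 1: 3,603 × $39 = $140,517. Book value $805,951.
Year 2: 4,978 × $39 = $194,142. Book value $611,809.
Year 3: 5,020 × $39 = $195,780. Book value $416,029.
Year 4: 966 × $39 = $37,674. Book value $378,355.
Accumulated through year 4 = $946,468 − $378,355 = $568,113.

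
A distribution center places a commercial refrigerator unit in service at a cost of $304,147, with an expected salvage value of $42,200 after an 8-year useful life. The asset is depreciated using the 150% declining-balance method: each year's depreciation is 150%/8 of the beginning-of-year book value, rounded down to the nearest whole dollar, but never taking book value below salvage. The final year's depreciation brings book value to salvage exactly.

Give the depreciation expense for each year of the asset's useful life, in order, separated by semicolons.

$57,027; $46,335; $37,647; $30,588; $24,853; $20,193; $16,407; $28,897

Depreciable base = $304,147 − $42,200 = $261,947.
Year 1: ⌊$304,147 × 150%/8⌋ = $57,027. Book value $247,120.
Year 2: ⌊$247,120 × 150%/8⌋ = $46,335. Book value $200,785.
Year 3: ⌊$200,785 × 150%/8⌋ = $37,647. Book value $163,138.
Year 4: ⌊$163,138 × 150%/8⌋ = $30,588. Book value $132,550.
Year 5: ⌊$132,550 × 150%/8⌋ = $24,853. Book value $107,697.
Year 6: ⌊$107,697 × 150%/8⌋ = $20,193. Book value $87,504.
Year 7: ⌊$87,504 × 150%/8⌋ = $16,407. Book value $71,097.
Year 8 (final): $71,097 − $42,200 = $28,897. Book value $42,200.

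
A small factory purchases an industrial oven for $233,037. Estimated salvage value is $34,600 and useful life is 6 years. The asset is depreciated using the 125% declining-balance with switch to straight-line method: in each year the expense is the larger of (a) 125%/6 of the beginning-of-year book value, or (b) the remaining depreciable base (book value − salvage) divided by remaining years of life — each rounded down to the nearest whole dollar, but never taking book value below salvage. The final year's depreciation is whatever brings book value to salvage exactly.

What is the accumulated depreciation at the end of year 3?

$117,411

Depreciable base = $233,037 − $34,600 = $198,437.
Year 1: DB = ⌊$233,037 × 125%/6⌋ = $48,549; SL = ⌊$198,437/6⌋ = $33,072 → take DB $48,549. Book value $184,488.
Year 2: DB = ⌊$184,488 × 125%/6⌋ = $38,435; SL = ⌊$149,888/5⌋ = $29,977 → take DB $38,435. Book value $146,053.
Year 3: DB = ⌊$146,053 × 125%/6⌋ = $30,427; SL = ⌊$111,453/4⌋ = $27,863 → take DB $30,427. Book value $115,626.
Accumulated through year 3 = $233,037 − $115,626 = $117,411.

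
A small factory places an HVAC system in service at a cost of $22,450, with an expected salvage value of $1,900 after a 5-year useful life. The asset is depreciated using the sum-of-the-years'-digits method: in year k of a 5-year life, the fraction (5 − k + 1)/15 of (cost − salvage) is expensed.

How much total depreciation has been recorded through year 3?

Depreciable base = $22,450 − $1,900 = $20,550.
Sum of the years' digits = 5+4+3+2+1 = 15.
Year 1: $20,550 × 5/15 = $6,850. Book value $15,600.
Year 2: $20,550 × 4/15 = $5,480. Book value $10,120.
Year 3: $20,550 × 3/15 = $4,110. Book value $6,010.
Accumulated through year 3 = $22,450 − $6,010 = $16,440.

$16,440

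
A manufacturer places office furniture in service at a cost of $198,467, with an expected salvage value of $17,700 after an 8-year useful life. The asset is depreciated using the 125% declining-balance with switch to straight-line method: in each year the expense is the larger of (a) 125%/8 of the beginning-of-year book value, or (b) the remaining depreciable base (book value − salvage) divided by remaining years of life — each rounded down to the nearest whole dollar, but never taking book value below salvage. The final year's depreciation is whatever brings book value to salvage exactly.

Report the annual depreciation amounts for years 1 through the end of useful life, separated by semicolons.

Depreciable base = $198,467 − $17,700 = $180,767.
Year 1: DB = ⌊$198,467 × 125%/8⌋ = $31,010; SL = ⌊$180,767/8⌋ = $22,595 → take DB $31,010. Book value $167,457.
Year 2: DB = ⌊$167,457 × 125%/8⌋ = $26,165; SL = ⌊$149,757/7⌋ = $21,393 → take DB $26,165. Book value $141,292.
Year 3: DB = ⌊$141,292 × 125%/8⌋ = $22,076; SL = ⌊$123,592/6⌋ = $20,598 → take DB $22,076. Book value $119,216.
Year 4: DB = ⌊$119,216 × 125%/8⌋ = $18,627; SL = ⌊$101,516/5⌋ = $20,303 → take SL $20,303. Book value $98,913.
Year 5: DB = ⌊$98,913 × 125%/8⌋ = $15,455; SL = ⌊$81,213/4⌋ = $20,303 → take SL $20,303. Book value $78,610.
Year 6: DB = ⌊$78,610 × 125%/8⌋ = $12,282; SL = ⌊$60,910/3⌋ = $20,303 → take SL $20,303. Book value $58,307.
Year 7: DB = ⌊$58,307 × 125%/8⌋ = $9,110; SL = ⌊$40,607/2⌋ = $20,303 → take SL $20,303. Book value $38,004.
Year 8 (final): $38,004 − $17,700 = $20,304. Book value $17,700.

$31,010; $26,165; $22,076; $20,303; $20,303; $20,303; $20,303; $20,304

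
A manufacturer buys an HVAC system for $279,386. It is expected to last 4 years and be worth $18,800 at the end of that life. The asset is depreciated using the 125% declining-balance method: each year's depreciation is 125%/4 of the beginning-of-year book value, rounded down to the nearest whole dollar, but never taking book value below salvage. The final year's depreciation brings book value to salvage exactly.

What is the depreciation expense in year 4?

Depreciable base = $279,386 − $18,800 = $260,586.
Year 1: ⌊$279,386 × 125%/4⌋ = $87,308. Book value $192,078.
Year 2: ⌊$192,078 × 125%/4⌋ = $60,024. Book value $132,054.
Year 3: ⌊$132,054 × 125%/4⌋ = $41,266. Book value $90,788.
Year 4 (final): $90,788 − $18,800 = $71,988. Book value $18,800.

$71,988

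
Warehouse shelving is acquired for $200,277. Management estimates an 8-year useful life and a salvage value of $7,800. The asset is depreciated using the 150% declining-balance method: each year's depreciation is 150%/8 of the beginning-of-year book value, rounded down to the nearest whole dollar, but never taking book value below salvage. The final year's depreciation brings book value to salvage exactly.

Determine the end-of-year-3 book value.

Depreciable base = $200,277 − $7,800 = $192,477.
Year 1: ⌊$200,277 × 150%/8⌋ = $37,551. Book value $162,726.
Year 2: ⌊$162,726 × 150%/8⌋ = $30,511. Book value $132,215.
Year 3: ⌊$132,215 × 150%/8⌋ = $24,790. Book value $107,425.

$107,425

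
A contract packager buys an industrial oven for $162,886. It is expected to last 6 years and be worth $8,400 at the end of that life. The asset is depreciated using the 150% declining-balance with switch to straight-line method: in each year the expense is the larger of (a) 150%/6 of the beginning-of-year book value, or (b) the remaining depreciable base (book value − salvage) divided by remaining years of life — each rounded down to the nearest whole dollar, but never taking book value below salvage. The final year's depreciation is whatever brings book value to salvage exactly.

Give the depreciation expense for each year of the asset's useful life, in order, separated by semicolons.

Depreciable base = $162,886 − $8,400 = $154,486.
Year 1: DB = ⌊$162,886 × 150%/6⌋ = $40,721; SL = ⌊$154,486/6⌋ = $25,747 → take DB $40,721. Book value $122,165.
Year 2: DB = ⌊$122,165 × 150%/6⌋ = $30,541; SL = ⌊$113,765/5⌋ = $22,753 → take DB $30,541. Book value $91,624.
Year 3: DB = ⌊$91,624 × 150%/6⌋ = $22,906; SL = ⌊$83,224/4⌋ = $20,806 → take DB $22,906. Book value $68,718.
Year 4: DB = ⌊$68,718 × 150%/6⌋ = $17,179; SL = ⌊$60,318/3⌋ = $20,106 → take SL $20,106. Book value $48,612.
Year 5: DB = ⌊$48,612 × 150%/6⌋ = $12,153; SL = ⌊$40,212/2⌋ = $20,106 → take SL $20,106. Book value $28,506.
Year 6 (final): $28,506 − $8,400 = $20,106. Book value $8,400.

$40,721; $30,541; $22,906; $20,106; $20,106; $20,106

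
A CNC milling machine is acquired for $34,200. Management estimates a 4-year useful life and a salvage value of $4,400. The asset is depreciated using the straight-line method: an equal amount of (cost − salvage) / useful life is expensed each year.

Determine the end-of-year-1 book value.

$26,750

Depreciable base = $34,200 − $4,400 = $29,800.
Annual expense = $29,800 / 4 = $7,450.
End of year 1: book value $26,750.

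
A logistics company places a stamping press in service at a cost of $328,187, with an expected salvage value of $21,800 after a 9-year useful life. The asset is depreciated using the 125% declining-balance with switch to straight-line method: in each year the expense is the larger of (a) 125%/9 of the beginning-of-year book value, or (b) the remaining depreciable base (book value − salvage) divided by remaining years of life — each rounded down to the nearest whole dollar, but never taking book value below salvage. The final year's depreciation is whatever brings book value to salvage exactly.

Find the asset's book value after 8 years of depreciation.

$53,093

Depreciable base = $328,187 − $21,800 = $306,387.
Year 1: DB = ⌊$328,187 × 125%/9⌋ = $45,581; SL = ⌊$306,387/9⌋ = $34,043 → take DB $45,581. Book value $282,606.
Year 2: DB = ⌊$282,606 × 125%/9⌋ = $39,250; SL = ⌊$260,806/8⌋ = $32,600 → take DB $39,250. Book value $243,356.
Year 3: DB = ⌊$243,356 × 125%/9⌋ = $33,799; SL = ⌊$221,556/7⌋ = $31,650 → take DB $33,799. Book value $209,557.
Year 4: DB = ⌊$209,557 × 125%/9⌋ = $29,105; SL = ⌊$187,757/6⌋ = $31,292 → take SL $31,292. Book value $178,265.
Year 5: DB = ⌊$178,265 × 125%/9⌋ = $24,759; SL = ⌊$156,465/5⌋ = $31,293 → take SL $31,293. Book value $146,972.
Year 6: DB = ⌊$146,972 × 125%/9⌋ = $20,412; SL = ⌊$125,172/4⌋ = $31,293 → take SL $31,293. Book value $115,679.
Year 7: DB = ⌊$115,679 × 125%/9⌋ = $16,066; SL = ⌊$93,879/3⌋ = $31,293 → take SL $31,293. Book value $84,386.
Year 8: DB = ⌊$84,386 × 125%/9⌋ = $11,720; SL = ⌊$62,586/2⌋ = $31,293 → take SL $31,293. Book value $53,093.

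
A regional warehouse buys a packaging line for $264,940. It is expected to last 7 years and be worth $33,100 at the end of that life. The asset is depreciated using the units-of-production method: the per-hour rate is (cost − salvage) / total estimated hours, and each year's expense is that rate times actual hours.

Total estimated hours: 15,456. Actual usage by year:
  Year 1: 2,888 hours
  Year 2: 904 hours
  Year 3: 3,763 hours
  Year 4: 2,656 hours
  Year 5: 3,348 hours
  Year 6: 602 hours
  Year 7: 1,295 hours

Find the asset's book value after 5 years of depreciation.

$61,555

Depreciable base = $264,940 − $33,100 = $231,840.
Rate = $231,840 / 15,456 hours = $15 per hour.
Year 1: 2,888 × $15 = $43,320. Book value $221,620.
Year 2: 904 × $15 = $13,560. Book value $208,060.
Year 3: 3,763 × $15 = $56,445. Book value $151,615.
Year 4: 2,656 × $15 = $39,840. Book value $111,775.
Year 5: 3,348 × $15 = $50,220. Book value $61,555.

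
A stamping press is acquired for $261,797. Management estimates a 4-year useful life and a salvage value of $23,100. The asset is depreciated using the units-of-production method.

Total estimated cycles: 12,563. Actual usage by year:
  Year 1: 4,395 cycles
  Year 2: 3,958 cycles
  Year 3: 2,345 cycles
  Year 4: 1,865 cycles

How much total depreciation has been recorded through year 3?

$203,262

Depreciable base = $261,797 − $23,100 = $238,697.
Rate = $238,697 / 12,563 cycles = $19 per cycle.
Year 1: 4,395 × $19 = $83,505. Book value $178,292.
Year 2: 3,958 × $19 = $75,202. Book value $103,090.
Year 3: 2,345 × $19 = $44,555. Book value $58,535.
Accumulated through year 3 = $261,797 − $58,535 = $203,262.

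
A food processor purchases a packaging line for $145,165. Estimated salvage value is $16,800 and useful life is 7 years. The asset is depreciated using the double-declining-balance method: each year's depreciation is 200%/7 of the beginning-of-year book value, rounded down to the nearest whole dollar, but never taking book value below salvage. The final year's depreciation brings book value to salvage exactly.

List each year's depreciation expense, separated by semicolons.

$41,475; $29,625; $21,161; $15,115; $10,796; $7,712; $2,481

Depreciable base = $145,165 − $16,800 = $128,365.
Year 1: ⌊$145,165 × 200%/7⌋ = $41,475. Book value $103,690.
Year 2: ⌊$103,690 × 200%/7⌋ = $29,625. Book value $74,065.
Year 3: ⌊$74,065 × 200%/7⌋ = $21,161. Book value $52,904.
Year 4: ⌊$52,904 × 200%/7⌋ = $15,115. Book value $37,789.
Year 5: ⌊$37,789 × 200%/7⌋ = $10,796. Book value $26,993.
Year 6: ⌊$26,993 × 200%/7⌋ = $7,712. Book value $19,281.
Year 7 (final): $19,281 − $16,800 = $2,481. Book value $16,800.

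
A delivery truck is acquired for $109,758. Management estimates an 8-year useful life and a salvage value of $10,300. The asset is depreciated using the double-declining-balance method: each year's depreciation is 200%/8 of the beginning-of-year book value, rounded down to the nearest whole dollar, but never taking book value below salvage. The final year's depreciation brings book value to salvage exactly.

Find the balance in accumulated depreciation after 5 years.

Depreciable base = $109,758 − $10,300 = $99,458.
Year 1: ⌊$109,758 × 200%/8⌋ = $27,439. Book value $82,319.
Year 2: ⌊$82,319 × 200%/8⌋ = $20,579. Book value $61,740.
Year 3: ⌊$61,740 × 200%/8⌋ = $15,435. Book value $46,305.
Year 4: ⌊$46,305 × 200%/8⌋ = $11,576. Book value $34,729.
Year 5: ⌊$34,729 × 200%/8⌋ = $8,682. Book value $26,047.
Accumulated through year 5 = $109,758 − $26,047 = $83,711.

$83,711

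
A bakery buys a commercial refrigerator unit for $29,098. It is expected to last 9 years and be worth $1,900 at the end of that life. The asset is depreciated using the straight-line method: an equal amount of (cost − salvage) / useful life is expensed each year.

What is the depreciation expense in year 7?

Depreciable base = $29,098 − $1,900 = $27,198.
Annual expense = $27,198 / 9 = $3,022.

$3,022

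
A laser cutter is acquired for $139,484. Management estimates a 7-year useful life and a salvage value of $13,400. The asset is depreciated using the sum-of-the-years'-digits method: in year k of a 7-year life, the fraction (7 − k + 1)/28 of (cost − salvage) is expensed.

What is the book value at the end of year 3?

$58,430

Depreciable base = $139,484 − $13,400 = $126,084.
Sum of the years' digits = 7+6+5+4+3+2+1 = 28.
Year 1: $126,084 × 7/28 = $31,521. Book value $107,963.
Year 2: $126,084 × 6/28 = $27,018. Book value $80,945.
Year 3: $126,084 × 5/28 = $22,515. Book value $58,430.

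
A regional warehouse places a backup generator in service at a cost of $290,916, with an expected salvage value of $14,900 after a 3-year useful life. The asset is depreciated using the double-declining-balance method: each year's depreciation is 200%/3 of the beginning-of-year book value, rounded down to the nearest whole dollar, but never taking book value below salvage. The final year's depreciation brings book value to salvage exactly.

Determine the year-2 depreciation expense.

Depreciable base = $290,916 − $14,900 = $276,016.
Year 1: ⌊$290,916 × 200%/3⌋ = $193,944. Book value $96,972.
Year 2: ⌊$96,972 × 200%/3⌋ = $64,648. Book value $32,324.

$64,648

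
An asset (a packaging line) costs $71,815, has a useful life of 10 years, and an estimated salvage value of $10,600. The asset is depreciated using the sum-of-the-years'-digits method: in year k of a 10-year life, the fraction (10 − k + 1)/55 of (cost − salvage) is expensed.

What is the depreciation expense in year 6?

$5,565

Depreciable base = $71,815 − $10,600 = $61,215.
Sum of the years' digits = 10+9+8+7+6+5+4+3+2+1 = 55.
Year 1: $61,215 × 10/55 = $11,130. Book value $60,685.
Year 2: $61,215 × 9/55 = $10,017. Book value $50,668.
Year 3: $61,215 × 8/55 = $8,904. Book value $41,764.
Year 4: $61,215 × 7/55 = $7,791. Book value $33,973.
Year 5: $61,215 × 6/55 = $6,678. Book value $27,295.
Year 6: $61,215 × 5/55 = $5,565. Book value $21,730.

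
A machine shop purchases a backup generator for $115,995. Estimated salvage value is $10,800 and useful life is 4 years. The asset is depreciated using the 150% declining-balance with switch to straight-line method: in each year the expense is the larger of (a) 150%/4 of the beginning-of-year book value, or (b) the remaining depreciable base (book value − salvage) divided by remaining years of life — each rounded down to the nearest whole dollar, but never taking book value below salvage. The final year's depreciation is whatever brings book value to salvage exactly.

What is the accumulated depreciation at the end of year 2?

Depreciable base = $115,995 − $10,800 = $105,195.
Year 1: DB = ⌊$115,995 × 150%/4⌋ = $43,498; SL = ⌊$105,195/4⌋ = $26,298 → take DB $43,498. Book value $72,497.
Year 2: DB = ⌊$72,497 × 150%/4⌋ = $27,186; SL = ⌊$61,697/3⌋ = $20,565 → take DB $27,186. Book value $45,311.
Accumulated through year 2 = $115,995 − $45,311 = $70,684.

$70,684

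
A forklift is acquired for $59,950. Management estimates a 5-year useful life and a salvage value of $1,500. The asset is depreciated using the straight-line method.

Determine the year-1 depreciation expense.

Depreciable base = $59,950 − $1,500 = $58,450.
Annual expense = $58,450 / 5 = $11,690.

$11,690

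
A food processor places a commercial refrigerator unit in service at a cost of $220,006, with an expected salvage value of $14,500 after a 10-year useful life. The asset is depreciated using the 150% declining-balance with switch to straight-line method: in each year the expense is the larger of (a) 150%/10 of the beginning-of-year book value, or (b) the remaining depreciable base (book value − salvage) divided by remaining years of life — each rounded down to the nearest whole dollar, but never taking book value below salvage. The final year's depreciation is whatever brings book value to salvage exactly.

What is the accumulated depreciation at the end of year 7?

$155,634

Depreciable base = $220,006 − $14,500 = $205,506.
Year 1: DB = ⌊$220,006 × 150%/10⌋ = $33,000; SL = ⌊$205,506/10⌋ = $20,550 → take DB $33,000. Book value $187,006.
Year 2: DB = ⌊$187,006 × 150%/10⌋ = $28,050; SL = ⌊$172,506/9⌋ = $19,167 → take DB $28,050. Book value $158,956.
Year 3: DB = ⌊$158,956 × 150%/10⌋ = $23,843; SL = ⌊$144,456/8⌋ = $18,057 → take DB $23,843. Book value $135,113.
Year 4: DB = ⌊$135,113 × 150%/10⌋ = $20,266; SL = ⌊$120,613/7⌋ = $17,230 → take DB $20,266. Book value $114,847.
Year 5: DB = ⌊$114,847 × 150%/10⌋ = $17,227; SL = ⌊$100,347/6⌋ = $16,724 → take DB $17,227. Book value $97,620.
Year 6: DB = ⌊$97,620 × 150%/10⌋ = $14,643; SL = ⌊$83,120/5⌋ = $16,624 → take SL $16,624. Book value $80,996.
Year 7: DB = ⌊$80,996 × 150%/10⌋ = $12,149; SL = ⌊$66,496/4⌋ = $16,624 → take SL $16,624. Book value $64,372.
Accumulated through year 7 = $220,006 − $64,372 = $155,634.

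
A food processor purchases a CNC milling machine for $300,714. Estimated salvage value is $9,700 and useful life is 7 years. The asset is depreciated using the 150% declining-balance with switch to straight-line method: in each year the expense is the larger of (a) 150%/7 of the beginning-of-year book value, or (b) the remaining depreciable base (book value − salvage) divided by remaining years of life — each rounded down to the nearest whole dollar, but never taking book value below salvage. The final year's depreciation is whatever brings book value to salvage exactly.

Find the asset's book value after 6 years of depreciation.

$43,742

Depreciable base = $300,714 − $9,700 = $291,014.
Year 1: DB = ⌊$300,714 × 150%/7⌋ = $64,438; SL = ⌊$291,014/7⌋ = $41,573 → take DB $64,438. Book value $236,276.
Year 2: DB = ⌊$236,276 × 150%/7⌋ = $50,630; SL = ⌊$226,576/6⌋ = $37,762 → take DB $50,630. Book value $185,646.
Year 3: DB = ⌊$185,646 × 150%/7⌋ = $39,781; SL = ⌊$175,946/5⌋ = $35,189 → take DB $39,781. Book value $145,865.
Year 4: DB = ⌊$145,865 × 150%/7⌋ = $31,256; SL = ⌊$136,165/4⌋ = $34,041 → take SL $34,041. Book value $111,824.
Year 5: DB = ⌊$111,824 × 150%/7⌋ = $23,962; SL = ⌊$102,124/3⌋ = $34,041 → take SL $34,041. Book value $77,783.
Year 6: DB = ⌊$77,783 × 150%/7⌋ = $16,667; SL = ⌊$68,083/2⌋ = $34,041 → take SL $34,041. Book value $43,742.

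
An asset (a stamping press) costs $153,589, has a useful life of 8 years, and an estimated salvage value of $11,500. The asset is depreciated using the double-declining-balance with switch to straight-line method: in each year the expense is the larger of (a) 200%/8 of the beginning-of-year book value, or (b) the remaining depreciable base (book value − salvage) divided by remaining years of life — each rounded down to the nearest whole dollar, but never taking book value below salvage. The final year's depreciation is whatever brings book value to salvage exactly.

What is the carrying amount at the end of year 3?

$64,796

Depreciable base = $153,589 − $11,500 = $142,089.
Year 1: DB = ⌊$153,589 × 200%/8⌋ = $38,397; SL = ⌊$142,089/8⌋ = $17,761 → take DB $38,397. Book value $115,192.
Year 2: DB = ⌊$115,192 × 200%/8⌋ = $28,798; SL = ⌊$103,692/7⌋ = $14,813 → take DB $28,798. Book value $86,394.
Year 3: DB = ⌊$86,394 × 200%/8⌋ = $21,598; SL = ⌊$74,894/6⌋ = $12,482 → take DB $21,598. Book value $64,796.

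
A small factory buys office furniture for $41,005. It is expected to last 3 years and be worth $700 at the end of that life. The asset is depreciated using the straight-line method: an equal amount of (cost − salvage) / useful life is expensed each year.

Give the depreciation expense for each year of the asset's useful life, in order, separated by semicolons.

Depreciable base = $41,005 − $700 = $40,305.
Annual expense = $40,305 / 3 = $13,435.
End of year 1: book value $27,570.
End of year 2: book value $14,135.
End of year 3: book value $700.

$13,435; $13,435; $13,435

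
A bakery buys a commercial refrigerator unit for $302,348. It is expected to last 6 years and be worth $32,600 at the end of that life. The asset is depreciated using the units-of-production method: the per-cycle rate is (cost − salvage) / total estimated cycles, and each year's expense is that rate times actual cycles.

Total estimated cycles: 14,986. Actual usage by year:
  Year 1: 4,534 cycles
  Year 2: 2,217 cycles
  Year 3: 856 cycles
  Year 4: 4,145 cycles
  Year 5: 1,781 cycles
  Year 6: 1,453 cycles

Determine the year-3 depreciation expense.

Depreciable base = $302,348 − $32,600 = $269,748.
Rate = $269,748 / 14,986 cycles = $18 per cycle.
Year 1: 4,534 × $18 = $81,612. Book value $220,736.
Year 2: 2,217 × $18 = $39,906. Book value $180,830.
Year 3: 856 × $18 = $15,408. Book value $165,422.

$15,408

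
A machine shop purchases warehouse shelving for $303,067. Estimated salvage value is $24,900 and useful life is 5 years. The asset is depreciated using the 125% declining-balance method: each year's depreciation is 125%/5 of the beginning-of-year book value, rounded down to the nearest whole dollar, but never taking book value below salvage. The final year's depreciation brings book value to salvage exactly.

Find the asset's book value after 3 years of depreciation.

Depreciable base = $303,067 − $24,900 = $278,167.
Year 1: ⌊$303,067 × 125%/5⌋ = $75,766. Book value $227,301.
Year 2: ⌊$227,301 × 125%/5⌋ = $56,825. Book value $170,476.
Year 3: ⌊$170,476 × 125%/5⌋ = $42,619. Book value $127,857.

$127,857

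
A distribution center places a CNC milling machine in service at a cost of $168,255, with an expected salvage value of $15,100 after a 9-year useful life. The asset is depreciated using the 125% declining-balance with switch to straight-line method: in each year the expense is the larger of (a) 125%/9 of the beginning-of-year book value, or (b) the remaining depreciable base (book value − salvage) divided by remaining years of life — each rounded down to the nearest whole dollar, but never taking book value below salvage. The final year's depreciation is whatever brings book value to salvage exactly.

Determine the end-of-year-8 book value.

$30,490

Depreciable base = $168,255 − $15,100 = $153,155.
Year 1: DB = ⌊$168,255 × 125%/9⌋ = $23,368; SL = ⌊$153,155/9⌋ = $17,017 → take DB $23,368. Book value $144,887.
Year 2: DB = ⌊$144,887 × 125%/9⌋ = $20,123; SL = ⌊$129,787/8⌋ = $16,223 → take DB $20,123. Book value $124,764.
Year 3: DB = ⌊$124,764 × 125%/9⌋ = $17,328; SL = ⌊$109,664/7⌋ = $15,666 → take DB $17,328. Book value $107,436.
Year 4: DB = ⌊$107,436 × 125%/9⌋ = $14,921; SL = ⌊$92,336/6⌋ = $15,389 → take SL $15,389. Book value $92,047.
Year 5: DB = ⌊$92,047 × 125%/9⌋ = $12,784; SL = ⌊$76,947/5⌋ = $15,389 → take SL $15,389. Book value $76,658.
Year 6: DB = ⌊$76,658 × 125%/9⌋ = $10,646; SL = ⌊$61,558/4⌋ = $15,389 → take SL $15,389. Book value $61,269.
Year 7: DB = ⌊$61,269 × 125%/9⌋ = $8,509; SL = ⌊$46,169/3⌋ = $15,389 → take SL $15,389. Book value $45,880.
Year 8: DB = ⌊$45,880 × 125%/9⌋ = $6,372; SL = ⌊$30,780/2⌋ = $15,390 → take SL $15,390. Book value $30,490.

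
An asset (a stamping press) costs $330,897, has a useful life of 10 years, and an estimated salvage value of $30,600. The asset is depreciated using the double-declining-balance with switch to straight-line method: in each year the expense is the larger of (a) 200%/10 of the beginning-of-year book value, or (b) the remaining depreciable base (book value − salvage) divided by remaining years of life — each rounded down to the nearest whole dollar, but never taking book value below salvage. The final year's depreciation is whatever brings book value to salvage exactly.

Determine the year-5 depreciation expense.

$27,107

Depreciable base = $330,897 − $30,600 = $300,297.
Year 1: DB = ⌊$330,897 × 200%/10⌋ = $66,179; SL = ⌊$300,297/10⌋ = $30,029 → take DB $66,179. Book value $264,718.
Year 2: DB = ⌊$264,718 × 200%/10⌋ = $52,943; SL = ⌊$234,118/9⌋ = $26,013 → take DB $52,943. Book value $211,775.
Year 3: DB = ⌊$211,775 × 200%/10⌋ = $42,355; SL = ⌊$181,175/8⌋ = $22,646 → take DB $42,355. Book value $169,420.
Year 4: DB = ⌊$169,420 × 200%/10⌋ = $33,884; SL = ⌊$138,820/7⌋ = $19,831 → take DB $33,884. Book value $135,536.
Year 5: DB = ⌊$135,536 × 200%/10⌋ = $27,107; SL = ⌊$104,936/6⌋ = $17,489 → take DB $27,107. Book value $108,429.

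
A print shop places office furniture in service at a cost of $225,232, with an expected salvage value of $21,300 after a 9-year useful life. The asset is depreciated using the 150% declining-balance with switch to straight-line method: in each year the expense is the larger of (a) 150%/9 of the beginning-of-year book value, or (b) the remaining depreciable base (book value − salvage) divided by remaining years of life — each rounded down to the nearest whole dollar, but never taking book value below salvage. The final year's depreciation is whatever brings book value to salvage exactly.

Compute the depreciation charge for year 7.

Depreciable base = $225,232 − $21,300 = $203,932.
Year 1: DB = ⌊$225,232 × 150%/9⌋ = $37,538; SL = ⌊$203,932/9⌋ = $22,659 → take DB $37,538. Book value $187,694.
Year 2: DB = ⌊$187,694 × 150%/9⌋ = $31,282; SL = ⌊$166,394/8⌋ = $20,799 → take DB $31,282. Book value $156,412.
Year 3: DB = ⌊$156,412 × 150%/9⌋ = $26,068; SL = ⌊$135,112/7⌋ = $19,301 → take DB $26,068. Book value $130,344.
Year 4: DB = ⌊$130,344 × 150%/9⌋ = $21,724; SL = ⌊$109,044/6⌋ = $18,174 → take DB $21,724. Book value $108,620.
Year 5: DB = ⌊$108,620 × 150%/9⌋ = $18,103; SL = ⌊$87,320/5⌋ = $17,464 → take DB $18,103. Book value $90,517.
Year 6: DB = ⌊$90,517 × 150%/9⌋ = $15,086; SL = ⌊$69,217/4⌋ = $17,304 → take SL $17,304. Book value $73,213.
Year 7: DB = ⌊$73,213 × 150%/9⌋ = $12,202; SL = ⌊$51,913/3⌋ = $17,304 → take SL $17,304. Book value $55,909.

$17,304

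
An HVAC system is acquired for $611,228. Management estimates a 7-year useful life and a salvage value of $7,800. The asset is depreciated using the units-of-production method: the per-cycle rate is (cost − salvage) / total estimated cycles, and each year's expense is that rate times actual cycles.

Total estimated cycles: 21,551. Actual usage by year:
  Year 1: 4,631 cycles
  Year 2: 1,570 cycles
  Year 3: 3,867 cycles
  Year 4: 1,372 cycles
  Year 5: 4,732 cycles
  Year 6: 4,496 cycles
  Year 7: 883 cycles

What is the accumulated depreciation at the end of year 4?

$320,320

Depreciable base = $611,228 − $7,800 = $603,428.
Rate = $603,428 / 21,551 cycles = $28 per cycle.
Year 1: 4,631 × $28 = $129,668. Book value $481,560.
Year 2: 1,570 × $28 = $43,960. Book value $437,600.
Year 3: 3,867 × $28 = $108,276. Book value $329,324.
Year 4: 1,372 × $28 = $38,416. Book value $290,908.
Accumulated through year 4 = $611,228 − $290,908 = $320,320.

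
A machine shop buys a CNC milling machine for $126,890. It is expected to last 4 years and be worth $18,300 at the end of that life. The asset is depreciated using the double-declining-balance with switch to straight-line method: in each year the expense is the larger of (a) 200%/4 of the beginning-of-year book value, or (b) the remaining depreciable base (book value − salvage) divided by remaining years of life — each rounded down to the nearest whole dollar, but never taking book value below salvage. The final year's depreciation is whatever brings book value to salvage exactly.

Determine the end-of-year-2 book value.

$31,723

Depreciable base = $126,890 − $18,300 = $108,590.
Year 1: DB = ⌊$126,890 × 200%/4⌋ = $63,445; SL = ⌊$108,590/4⌋ = $27,147 → take DB $63,445. Book value $63,445.
Year 2: DB = ⌊$63,445 × 200%/4⌋ = $31,722; SL = ⌊$45,145/3⌋ = $15,048 → take DB $31,722. Book value $31,723.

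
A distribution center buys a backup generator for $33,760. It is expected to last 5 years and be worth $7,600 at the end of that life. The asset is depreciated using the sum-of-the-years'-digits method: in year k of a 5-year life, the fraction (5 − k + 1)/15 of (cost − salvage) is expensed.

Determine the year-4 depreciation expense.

Depreciable base = $33,760 − $7,600 = $26,160.
Sum of the years' digits = 5+4+3+2+1 = 15.
Year 1: $26,160 × 5/15 = $8,720. Book value $25,040.
Year 2: $26,160 × 4/15 = $6,976. Book value $18,064.
Year 3: $26,160 × 3/15 = $5,232. Book value $12,832.
Year 4: $26,160 × 2/15 = $3,488. Book value $9,344.

$3,488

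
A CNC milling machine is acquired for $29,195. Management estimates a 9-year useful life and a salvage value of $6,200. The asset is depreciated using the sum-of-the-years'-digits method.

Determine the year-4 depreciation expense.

$3,066

Depreciable base = $29,195 − $6,200 = $22,995.
Sum of the years' digits = 9+8+7+6+5+4+3+2+1 = 45.
Year 1: $22,995 × 9/45 = $4,599. Book value $24,596.
Year 2: $22,995 × 8/45 = $4,088. Book value $20,508.
Year 3: $22,995 × 7/45 = $3,577. Book value $16,931.
Year 4: $22,995 × 6/45 = $3,066. Book value $13,865.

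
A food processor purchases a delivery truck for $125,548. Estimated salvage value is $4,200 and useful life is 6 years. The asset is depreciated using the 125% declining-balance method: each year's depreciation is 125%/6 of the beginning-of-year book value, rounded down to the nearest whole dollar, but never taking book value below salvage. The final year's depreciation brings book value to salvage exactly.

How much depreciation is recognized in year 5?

Depreciable base = $125,548 − $4,200 = $121,348.
Year 1: ⌊$125,548 × 125%/6⌋ = $26,155. Book value $99,393.
Year 2: ⌊$99,393 × 125%/6⌋ = $20,706. Book value $78,687.
Year 3: ⌊$78,687 × 125%/6⌋ = $16,393. Book value $62,294.
Year 4: ⌊$62,294 × 125%/6⌋ = $12,977. Book value $49,317.
Year 5: ⌊$49,317 × 125%/6⌋ = $10,274. Book value $39,043.

$10,274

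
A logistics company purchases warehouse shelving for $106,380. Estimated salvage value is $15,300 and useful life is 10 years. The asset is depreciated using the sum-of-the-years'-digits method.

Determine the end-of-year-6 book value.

Depreciable base = $106,380 − $15,300 = $91,080.
Sum of the years' digits = 10+9+8+7+6+5+4+3+2+1 = 55.
Year 1: $91,080 × 10/55 = $16,560. Book value $89,820.
Year 2: $91,080 × 9/55 = $14,904. Book value $74,916.
Year 3: $91,080 × 8/55 = $13,248. Book value $61,668.
Year 4: $91,080 × 7/55 = $11,592. Book value $50,076.
Year 5: $91,080 × 6/55 = $9,936. Book value $40,140.
Year 6: $91,080 × 5/55 = $8,280. Book value $31,860.

$31,860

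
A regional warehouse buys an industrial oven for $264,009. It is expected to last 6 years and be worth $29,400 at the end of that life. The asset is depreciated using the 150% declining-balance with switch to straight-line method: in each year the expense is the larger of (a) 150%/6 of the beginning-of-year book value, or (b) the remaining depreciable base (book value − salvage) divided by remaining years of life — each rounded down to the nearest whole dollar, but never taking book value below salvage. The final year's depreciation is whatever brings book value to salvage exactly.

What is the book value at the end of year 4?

$83,535

Depreciable base = $264,009 − $29,400 = $234,609.
Year 1: DB = ⌊$264,009 × 150%/6⌋ = $66,002; SL = ⌊$234,609/6⌋ = $39,101 → take DB $66,002. Book value $198,007.
Year 2: DB = ⌊$198,007 × 150%/6⌋ = $49,501; SL = ⌊$168,607/5⌋ = $33,721 → take DB $49,501. Book value $148,506.
Year 3: DB = ⌊$148,506 × 150%/6⌋ = $37,126; SL = ⌊$119,106/4⌋ = $29,776 → take DB $37,126. Book value $111,380.
Year 4: DB = ⌊$111,380 × 150%/6⌋ = $27,845; SL = ⌊$81,980/3⌋ = $27,326 → take DB $27,845. Book value $83,535.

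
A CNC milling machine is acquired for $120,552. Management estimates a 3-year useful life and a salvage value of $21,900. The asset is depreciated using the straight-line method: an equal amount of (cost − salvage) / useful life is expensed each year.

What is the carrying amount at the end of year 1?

$87,668

Depreciable base = $120,552 − $21,900 = $98,652.
Annual expense = $98,652 / 3 = $32,884.
End of year 1: book value $87,668.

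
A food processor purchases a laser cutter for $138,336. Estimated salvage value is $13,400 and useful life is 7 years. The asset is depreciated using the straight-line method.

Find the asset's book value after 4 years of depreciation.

Depreciable base = $138,336 − $13,400 = $124,936.
Annual expense = $124,936 / 7 = $17,848.
End of year 1: book value $120,488.
End of year 2: book value $102,640.
End of year 3: book value $84,792.
End of year 4: book value $66,944.

$66,944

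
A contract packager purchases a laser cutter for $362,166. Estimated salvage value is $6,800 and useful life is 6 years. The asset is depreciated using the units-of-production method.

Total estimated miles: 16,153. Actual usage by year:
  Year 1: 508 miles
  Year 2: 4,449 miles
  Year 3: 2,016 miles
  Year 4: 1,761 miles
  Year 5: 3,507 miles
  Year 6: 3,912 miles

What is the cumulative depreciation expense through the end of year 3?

$153,406

Depreciable base = $362,166 − $6,800 = $355,366.
Rate = $355,366 / 16,153 miles = $22 per mile.
Year 1: 508 × $22 = $11,176. Book value $350,990.
Year 2: 4,449 × $22 = $97,878. Book value $253,112.
Year 3: 2,016 × $22 = $44,352. Book value $208,760.
Accumulated through year 3 = $362,166 − $208,760 = $153,406.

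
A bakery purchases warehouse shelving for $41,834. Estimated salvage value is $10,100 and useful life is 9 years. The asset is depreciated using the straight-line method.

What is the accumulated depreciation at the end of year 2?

$7,052

Depreciable base = $41,834 − $10,100 = $31,734.
Annual expense = $31,734 / 9 = $3,526.
End of year 1: book value $38,308.
End of year 2: book value $34,782.
Accumulated through year 2 = $41,834 − $34,782 = $7,052.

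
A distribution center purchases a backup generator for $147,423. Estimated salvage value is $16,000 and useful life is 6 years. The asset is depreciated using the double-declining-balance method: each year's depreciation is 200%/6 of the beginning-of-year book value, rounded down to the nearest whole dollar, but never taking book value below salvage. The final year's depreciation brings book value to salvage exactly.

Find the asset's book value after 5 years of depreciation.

$19,415

Depreciable base = $147,423 − $16,000 = $131,423.
Year 1: ⌊$147,423 × 200%/6⌋ = $49,141. Book value $98,282.
Year 2: ⌊$98,282 × 200%/6⌋ = $32,760. Book value $65,522.
Year 3: ⌊$65,522 × 200%/6⌋ = $21,840. Book value $43,682.
Year 4: ⌊$43,682 × 200%/6⌋ = $14,560. Book value $29,122.
Year 5: ⌊$29,122 × 200%/6⌋ = $9,707. Book value $19,415.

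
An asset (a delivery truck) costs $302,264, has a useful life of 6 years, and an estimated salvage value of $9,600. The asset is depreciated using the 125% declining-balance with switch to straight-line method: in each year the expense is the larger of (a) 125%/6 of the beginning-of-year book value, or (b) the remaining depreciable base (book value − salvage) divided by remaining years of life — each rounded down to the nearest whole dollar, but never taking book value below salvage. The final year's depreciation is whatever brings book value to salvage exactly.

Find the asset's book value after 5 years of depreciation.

$54,561

Depreciable base = $302,264 − $9,600 = $292,664.
Year 1: DB = ⌊$302,264 × 125%/6⌋ = $62,971; SL = ⌊$292,664/6⌋ = $48,777 → take DB $62,971. Book value $239,293.
Year 2: DB = ⌊$239,293 × 125%/6⌋ = $49,852; SL = ⌊$229,693/5⌋ = $45,938 → take DB $49,852. Book value $189,441.
Year 3: DB = ⌊$189,441 × 125%/6⌋ = $39,466; SL = ⌊$179,841/4⌋ = $44,960 → take SL $44,960. Book value $144,481.
Year 4: DB = ⌊$144,481 × 125%/6⌋ = $30,100; SL = ⌊$134,881/3⌋ = $44,960 → take SL $44,960. Book value $99,521.
Year 5: DB = ⌊$99,521 × 125%/6⌋ = $20,733; SL = ⌊$89,921/2⌋ = $44,960 → take SL $44,960. Book value $54,561.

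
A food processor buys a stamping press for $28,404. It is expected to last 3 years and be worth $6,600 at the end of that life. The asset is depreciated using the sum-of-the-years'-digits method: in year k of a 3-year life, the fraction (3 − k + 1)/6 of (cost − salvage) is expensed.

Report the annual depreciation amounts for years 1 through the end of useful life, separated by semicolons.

$10,902; $7,268; $3,634

Depreciable base = $28,404 − $6,600 = $21,804.
Sum of the years' digits = 3+2+1 = 6.
Year 1: $21,804 × 3/6 = $10,902. Book value $17,502.
Year 2: $21,804 × 2/6 = $7,268. Book value $10,234.
Year 3: $21,804 × 1/6 = $3,634. Book value $6,600.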